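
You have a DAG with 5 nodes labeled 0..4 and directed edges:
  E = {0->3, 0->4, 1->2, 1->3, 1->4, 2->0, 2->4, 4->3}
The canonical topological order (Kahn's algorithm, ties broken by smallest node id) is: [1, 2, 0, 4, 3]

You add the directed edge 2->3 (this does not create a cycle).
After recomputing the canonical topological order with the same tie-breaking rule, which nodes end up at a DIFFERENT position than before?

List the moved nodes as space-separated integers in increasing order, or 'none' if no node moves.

Answer: none

Derivation:
Old toposort: [1, 2, 0, 4, 3]
Added edge 2->3
Recompute Kahn (smallest-id tiebreak):
  initial in-degrees: [1, 0, 1, 4, 3]
  ready (indeg=0): [1]
  pop 1: indeg[2]->0; indeg[3]->3; indeg[4]->2 | ready=[2] | order so far=[1]
  pop 2: indeg[0]->0; indeg[3]->2; indeg[4]->1 | ready=[0] | order so far=[1, 2]
  pop 0: indeg[3]->1; indeg[4]->0 | ready=[4] | order so far=[1, 2, 0]
  pop 4: indeg[3]->0 | ready=[3] | order so far=[1, 2, 0, 4]
  pop 3: no out-edges | ready=[] | order so far=[1, 2, 0, 4, 3]
New canonical toposort: [1, 2, 0, 4, 3]
Compare positions:
  Node 0: index 2 -> 2 (same)
  Node 1: index 0 -> 0 (same)
  Node 2: index 1 -> 1 (same)
  Node 3: index 4 -> 4 (same)
  Node 4: index 3 -> 3 (same)
Nodes that changed position: none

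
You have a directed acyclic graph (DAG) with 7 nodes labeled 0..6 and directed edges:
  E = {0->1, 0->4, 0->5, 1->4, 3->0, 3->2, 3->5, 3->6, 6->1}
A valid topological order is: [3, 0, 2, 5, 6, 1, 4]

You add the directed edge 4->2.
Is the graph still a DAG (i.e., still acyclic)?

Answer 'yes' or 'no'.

Given toposort: [3, 0, 2, 5, 6, 1, 4]
Position of 4: index 6; position of 2: index 2
New edge 4->2: backward (u after v in old order)
Backward edge: old toposort is now invalid. Check if this creates a cycle.
Does 2 already reach 4? Reachable from 2: [2]. NO -> still a DAG (reorder needed).
Still a DAG? yes

Answer: yes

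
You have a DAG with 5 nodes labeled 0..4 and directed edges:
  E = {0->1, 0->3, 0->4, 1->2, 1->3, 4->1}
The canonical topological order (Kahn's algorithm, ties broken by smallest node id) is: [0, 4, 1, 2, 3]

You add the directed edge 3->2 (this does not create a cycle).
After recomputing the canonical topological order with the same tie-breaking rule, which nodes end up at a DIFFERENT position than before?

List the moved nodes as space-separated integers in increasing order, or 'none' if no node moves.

Answer: 2 3

Derivation:
Old toposort: [0, 4, 1, 2, 3]
Added edge 3->2
Recompute Kahn (smallest-id tiebreak):
  initial in-degrees: [0, 2, 2, 2, 1]
  ready (indeg=0): [0]
  pop 0: indeg[1]->1; indeg[3]->1; indeg[4]->0 | ready=[4] | order so far=[0]
  pop 4: indeg[1]->0 | ready=[1] | order so far=[0, 4]
  pop 1: indeg[2]->1; indeg[3]->0 | ready=[3] | order so far=[0, 4, 1]
  pop 3: indeg[2]->0 | ready=[2] | order so far=[0, 4, 1, 3]
  pop 2: no out-edges | ready=[] | order so far=[0, 4, 1, 3, 2]
New canonical toposort: [0, 4, 1, 3, 2]
Compare positions:
  Node 0: index 0 -> 0 (same)
  Node 1: index 2 -> 2 (same)
  Node 2: index 3 -> 4 (moved)
  Node 3: index 4 -> 3 (moved)
  Node 4: index 1 -> 1 (same)
Nodes that changed position: 2 3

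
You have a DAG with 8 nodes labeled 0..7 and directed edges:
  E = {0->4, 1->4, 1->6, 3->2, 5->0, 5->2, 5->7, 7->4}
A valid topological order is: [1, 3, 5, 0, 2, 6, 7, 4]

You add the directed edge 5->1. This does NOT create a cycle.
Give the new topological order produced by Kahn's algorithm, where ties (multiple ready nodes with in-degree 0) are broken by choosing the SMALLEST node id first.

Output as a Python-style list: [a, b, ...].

Old toposort: [1, 3, 5, 0, 2, 6, 7, 4]
Added edge: 5->1
Position of 5 (2) > position of 1 (0). Must reorder: 5 must now come before 1.
Run Kahn's algorithm (break ties by smallest node id):
  initial in-degrees: [1, 1, 2, 0, 3, 0, 1, 1]
  ready (indeg=0): [3, 5]
  pop 3: indeg[2]->1 | ready=[5] | order so far=[3]
  pop 5: indeg[0]->0; indeg[1]->0; indeg[2]->0; indeg[7]->0 | ready=[0, 1, 2, 7] | order so far=[3, 5]
  pop 0: indeg[4]->2 | ready=[1, 2, 7] | order so far=[3, 5, 0]
  pop 1: indeg[4]->1; indeg[6]->0 | ready=[2, 6, 7] | order so far=[3, 5, 0, 1]
  pop 2: no out-edges | ready=[6, 7] | order so far=[3, 5, 0, 1, 2]
  pop 6: no out-edges | ready=[7] | order so far=[3, 5, 0, 1, 2, 6]
  pop 7: indeg[4]->0 | ready=[4] | order so far=[3, 5, 0, 1, 2, 6, 7]
  pop 4: no out-edges | ready=[] | order so far=[3, 5, 0, 1, 2, 6, 7, 4]
  Result: [3, 5, 0, 1, 2, 6, 7, 4]

Answer: [3, 5, 0, 1, 2, 6, 7, 4]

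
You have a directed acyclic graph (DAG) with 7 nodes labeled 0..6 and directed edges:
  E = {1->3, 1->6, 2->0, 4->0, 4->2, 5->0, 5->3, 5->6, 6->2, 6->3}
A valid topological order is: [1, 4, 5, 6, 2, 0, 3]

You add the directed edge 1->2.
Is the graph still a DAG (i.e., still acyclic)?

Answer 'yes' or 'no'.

Given toposort: [1, 4, 5, 6, 2, 0, 3]
Position of 1: index 0; position of 2: index 4
New edge 1->2: forward
Forward edge: respects the existing order. Still a DAG, same toposort still valid.
Still a DAG? yes

Answer: yes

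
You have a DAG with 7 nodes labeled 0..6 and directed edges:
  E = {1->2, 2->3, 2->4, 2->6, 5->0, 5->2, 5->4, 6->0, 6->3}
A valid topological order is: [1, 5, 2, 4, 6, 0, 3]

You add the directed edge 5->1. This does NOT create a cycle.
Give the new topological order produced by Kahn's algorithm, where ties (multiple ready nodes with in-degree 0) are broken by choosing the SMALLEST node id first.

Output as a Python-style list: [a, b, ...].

Old toposort: [1, 5, 2, 4, 6, 0, 3]
Added edge: 5->1
Position of 5 (1) > position of 1 (0). Must reorder: 5 must now come before 1.
Run Kahn's algorithm (break ties by smallest node id):
  initial in-degrees: [2, 1, 2, 2, 2, 0, 1]
  ready (indeg=0): [5]
  pop 5: indeg[0]->1; indeg[1]->0; indeg[2]->1; indeg[4]->1 | ready=[1] | order so far=[5]
  pop 1: indeg[2]->0 | ready=[2] | order so far=[5, 1]
  pop 2: indeg[3]->1; indeg[4]->0; indeg[6]->0 | ready=[4, 6] | order so far=[5, 1, 2]
  pop 4: no out-edges | ready=[6] | order so far=[5, 1, 2, 4]
  pop 6: indeg[0]->0; indeg[3]->0 | ready=[0, 3] | order so far=[5, 1, 2, 4, 6]
  pop 0: no out-edges | ready=[3] | order so far=[5, 1, 2, 4, 6, 0]
  pop 3: no out-edges | ready=[] | order so far=[5, 1, 2, 4, 6, 0, 3]
  Result: [5, 1, 2, 4, 6, 0, 3]

Answer: [5, 1, 2, 4, 6, 0, 3]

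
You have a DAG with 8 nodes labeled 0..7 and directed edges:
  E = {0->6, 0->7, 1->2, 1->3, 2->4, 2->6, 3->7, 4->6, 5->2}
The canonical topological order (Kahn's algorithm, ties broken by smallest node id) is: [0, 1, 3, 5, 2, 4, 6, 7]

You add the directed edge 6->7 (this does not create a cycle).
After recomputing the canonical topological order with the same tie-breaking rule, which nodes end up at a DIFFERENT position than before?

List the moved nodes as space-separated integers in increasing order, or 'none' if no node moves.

Old toposort: [0, 1, 3, 5, 2, 4, 6, 7]
Added edge 6->7
Recompute Kahn (smallest-id tiebreak):
  initial in-degrees: [0, 0, 2, 1, 1, 0, 3, 3]
  ready (indeg=0): [0, 1, 5]
  pop 0: indeg[6]->2; indeg[7]->2 | ready=[1, 5] | order so far=[0]
  pop 1: indeg[2]->1; indeg[3]->0 | ready=[3, 5] | order so far=[0, 1]
  pop 3: indeg[7]->1 | ready=[5] | order so far=[0, 1, 3]
  pop 5: indeg[2]->0 | ready=[2] | order so far=[0, 1, 3, 5]
  pop 2: indeg[4]->0; indeg[6]->1 | ready=[4] | order so far=[0, 1, 3, 5, 2]
  pop 4: indeg[6]->0 | ready=[6] | order so far=[0, 1, 3, 5, 2, 4]
  pop 6: indeg[7]->0 | ready=[7] | order so far=[0, 1, 3, 5, 2, 4, 6]
  pop 7: no out-edges | ready=[] | order so far=[0, 1, 3, 5, 2, 4, 6, 7]
New canonical toposort: [0, 1, 3, 5, 2, 4, 6, 7]
Compare positions:
  Node 0: index 0 -> 0 (same)
  Node 1: index 1 -> 1 (same)
  Node 2: index 4 -> 4 (same)
  Node 3: index 2 -> 2 (same)
  Node 4: index 5 -> 5 (same)
  Node 5: index 3 -> 3 (same)
  Node 6: index 6 -> 6 (same)
  Node 7: index 7 -> 7 (same)
Nodes that changed position: none

Answer: none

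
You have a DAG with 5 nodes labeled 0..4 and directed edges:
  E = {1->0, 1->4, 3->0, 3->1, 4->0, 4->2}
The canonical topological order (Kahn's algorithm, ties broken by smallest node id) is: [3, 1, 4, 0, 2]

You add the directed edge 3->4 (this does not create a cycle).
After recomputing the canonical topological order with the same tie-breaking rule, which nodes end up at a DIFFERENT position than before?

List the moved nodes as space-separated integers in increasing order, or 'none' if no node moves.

Answer: none

Derivation:
Old toposort: [3, 1, 4, 0, 2]
Added edge 3->4
Recompute Kahn (smallest-id tiebreak):
  initial in-degrees: [3, 1, 1, 0, 2]
  ready (indeg=0): [3]
  pop 3: indeg[0]->2; indeg[1]->0; indeg[4]->1 | ready=[1] | order so far=[3]
  pop 1: indeg[0]->1; indeg[4]->0 | ready=[4] | order so far=[3, 1]
  pop 4: indeg[0]->0; indeg[2]->0 | ready=[0, 2] | order so far=[3, 1, 4]
  pop 0: no out-edges | ready=[2] | order so far=[3, 1, 4, 0]
  pop 2: no out-edges | ready=[] | order so far=[3, 1, 4, 0, 2]
New canonical toposort: [3, 1, 4, 0, 2]
Compare positions:
  Node 0: index 3 -> 3 (same)
  Node 1: index 1 -> 1 (same)
  Node 2: index 4 -> 4 (same)
  Node 3: index 0 -> 0 (same)
  Node 4: index 2 -> 2 (same)
Nodes that changed position: none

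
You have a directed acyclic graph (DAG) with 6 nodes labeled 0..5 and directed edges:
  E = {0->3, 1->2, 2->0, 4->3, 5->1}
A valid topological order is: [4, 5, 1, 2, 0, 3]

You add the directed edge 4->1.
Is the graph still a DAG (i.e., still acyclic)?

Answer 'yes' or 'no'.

Given toposort: [4, 5, 1, 2, 0, 3]
Position of 4: index 0; position of 1: index 2
New edge 4->1: forward
Forward edge: respects the existing order. Still a DAG, same toposort still valid.
Still a DAG? yes

Answer: yes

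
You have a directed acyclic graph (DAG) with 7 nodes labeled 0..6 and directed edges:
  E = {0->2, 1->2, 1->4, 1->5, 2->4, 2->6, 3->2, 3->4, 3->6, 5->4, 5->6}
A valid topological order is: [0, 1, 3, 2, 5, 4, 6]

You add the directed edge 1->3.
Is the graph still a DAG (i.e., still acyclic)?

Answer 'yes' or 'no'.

Given toposort: [0, 1, 3, 2, 5, 4, 6]
Position of 1: index 1; position of 3: index 2
New edge 1->3: forward
Forward edge: respects the existing order. Still a DAG, same toposort still valid.
Still a DAG? yes

Answer: yes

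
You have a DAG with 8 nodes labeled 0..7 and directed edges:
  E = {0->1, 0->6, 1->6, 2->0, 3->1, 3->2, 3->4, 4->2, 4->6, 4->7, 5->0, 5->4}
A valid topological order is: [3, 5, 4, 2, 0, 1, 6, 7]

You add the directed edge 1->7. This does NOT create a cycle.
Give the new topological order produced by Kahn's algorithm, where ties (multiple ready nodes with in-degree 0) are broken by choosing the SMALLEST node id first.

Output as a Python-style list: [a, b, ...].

Answer: [3, 5, 4, 2, 0, 1, 6, 7]

Derivation:
Old toposort: [3, 5, 4, 2, 0, 1, 6, 7]
Added edge: 1->7
Position of 1 (5) < position of 7 (7). Old order still valid.
Run Kahn's algorithm (break ties by smallest node id):
  initial in-degrees: [2, 2, 2, 0, 2, 0, 3, 2]
  ready (indeg=0): [3, 5]
  pop 3: indeg[1]->1; indeg[2]->1; indeg[4]->1 | ready=[5] | order so far=[3]
  pop 5: indeg[0]->1; indeg[4]->0 | ready=[4] | order so far=[3, 5]
  pop 4: indeg[2]->0; indeg[6]->2; indeg[7]->1 | ready=[2] | order so far=[3, 5, 4]
  pop 2: indeg[0]->0 | ready=[0] | order so far=[3, 5, 4, 2]
  pop 0: indeg[1]->0; indeg[6]->1 | ready=[1] | order so far=[3, 5, 4, 2, 0]
  pop 1: indeg[6]->0; indeg[7]->0 | ready=[6, 7] | order so far=[3, 5, 4, 2, 0, 1]
  pop 6: no out-edges | ready=[7] | order so far=[3, 5, 4, 2, 0, 1, 6]
  pop 7: no out-edges | ready=[] | order so far=[3, 5, 4, 2, 0, 1, 6, 7]
  Result: [3, 5, 4, 2, 0, 1, 6, 7]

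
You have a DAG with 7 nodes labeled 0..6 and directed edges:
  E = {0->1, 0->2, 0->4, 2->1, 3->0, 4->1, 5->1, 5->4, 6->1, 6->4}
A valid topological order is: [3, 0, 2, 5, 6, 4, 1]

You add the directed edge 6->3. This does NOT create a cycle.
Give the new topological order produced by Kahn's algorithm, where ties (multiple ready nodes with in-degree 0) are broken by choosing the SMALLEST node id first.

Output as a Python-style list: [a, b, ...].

Answer: [5, 6, 3, 0, 2, 4, 1]

Derivation:
Old toposort: [3, 0, 2, 5, 6, 4, 1]
Added edge: 6->3
Position of 6 (4) > position of 3 (0). Must reorder: 6 must now come before 3.
Run Kahn's algorithm (break ties by smallest node id):
  initial in-degrees: [1, 5, 1, 1, 3, 0, 0]
  ready (indeg=0): [5, 6]
  pop 5: indeg[1]->4; indeg[4]->2 | ready=[6] | order so far=[5]
  pop 6: indeg[1]->3; indeg[3]->0; indeg[4]->1 | ready=[3] | order so far=[5, 6]
  pop 3: indeg[0]->0 | ready=[0] | order so far=[5, 6, 3]
  pop 0: indeg[1]->2; indeg[2]->0; indeg[4]->0 | ready=[2, 4] | order so far=[5, 6, 3, 0]
  pop 2: indeg[1]->1 | ready=[4] | order so far=[5, 6, 3, 0, 2]
  pop 4: indeg[1]->0 | ready=[1] | order so far=[5, 6, 3, 0, 2, 4]
  pop 1: no out-edges | ready=[] | order so far=[5, 6, 3, 0, 2, 4, 1]
  Result: [5, 6, 3, 0, 2, 4, 1]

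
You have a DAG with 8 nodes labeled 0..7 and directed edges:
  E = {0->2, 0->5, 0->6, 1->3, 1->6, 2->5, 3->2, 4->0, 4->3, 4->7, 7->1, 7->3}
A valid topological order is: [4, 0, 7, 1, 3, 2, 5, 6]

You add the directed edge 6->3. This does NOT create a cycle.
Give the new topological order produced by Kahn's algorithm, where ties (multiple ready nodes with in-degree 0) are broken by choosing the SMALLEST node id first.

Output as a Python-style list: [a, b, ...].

Old toposort: [4, 0, 7, 1, 3, 2, 5, 6]
Added edge: 6->3
Position of 6 (7) > position of 3 (4). Must reorder: 6 must now come before 3.
Run Kahn's algorithm (break ties by smallest node id):
  initial in-degrees: [1, 1, 2, 4, 0, 2, 2, 1]
  ready (indeg=0): [4]
  pop 4: indeg[0]->0; indeg[3]->3; indeg[7]->0 | ready=[0, 7] | order so far=[4]
  pop 0: indeg[2]->1; indeg[5]->1; indeg[6]->1 | ready=[7] | order so far=[4, 0]
  pop 7: indeg[1]->0; indeg[3]->2 | ready=[1] | order so far=[4, 0, 7]
  pop 1: indeg[3]->1; indeg[6]->0 | ready=[6] | order so far=[4, 0, 7, 1]
  pop 6: indeg[3]->0 | ready=[3] | order so far=[4, 0, 7, 1, 6]
  pop 3: indeg[2]->0 | ready=[2] | order so far=[4, 0, 7, 1, 6, 3]
  pop 2: indeg[5]->0 | ready=[5] | order so far=[4, 0, 7, 1, 6, 3, 2]
  pop 5: no out-edges | ready=[] | order so far=[4, 0, 7, 1, 6, 3, 2, 5]
  Result: [4, 0, 7, 1, 6, 3, 2, 5]

Answer: [4, 0, 7, 1, 6, 3, 2, 5]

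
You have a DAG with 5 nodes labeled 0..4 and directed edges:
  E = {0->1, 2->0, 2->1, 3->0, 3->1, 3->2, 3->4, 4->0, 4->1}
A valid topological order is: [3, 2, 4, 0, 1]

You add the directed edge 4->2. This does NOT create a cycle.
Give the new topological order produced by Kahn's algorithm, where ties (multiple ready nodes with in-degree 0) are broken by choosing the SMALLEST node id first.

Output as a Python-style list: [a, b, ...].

Old toposort: [3, 2, 4, 0, 1]
Added edge: 4->2
Position of 4 (2) > position of 2 (1). Must reorder: 4 must now come before 2.
Run Kahn's algorithm (break ties by smallest node id):
  initial in-degrees: [3, 4, 2, 0, 1]
  ready (indeg=0): [3]
  pop 3: indeg[0]->2; indeg[1]->3; indeg[2]->1; indeg[4]->0 | ready=[4] | order so far=[3]
  pop 4: indeg[0]->1; indeg[1]->2; indeg[2]->0 | ready=[2] | order so far=[3, 4]
  pop 2: indeg[0]->0; indeg[1]->1 | ready=[0] | order so far=[3, 4, 2]
  pop 0: indeg[1]->0 | ready=[1] | order so far=[3, 4, 2, 0]
  pop 1: no out-edges | ready=[] | order so far=[3, 4, 2, 0, 1]
  Result: [3, 4, 2, 0, 1]

Answer: [3, 4, 2, 0, 1]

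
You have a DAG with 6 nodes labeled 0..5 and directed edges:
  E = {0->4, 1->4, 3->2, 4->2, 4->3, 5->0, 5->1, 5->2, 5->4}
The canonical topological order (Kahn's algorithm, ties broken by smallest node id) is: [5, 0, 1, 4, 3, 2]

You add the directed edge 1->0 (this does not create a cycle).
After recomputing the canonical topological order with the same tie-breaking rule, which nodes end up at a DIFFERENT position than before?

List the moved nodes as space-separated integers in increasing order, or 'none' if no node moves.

Old toposort: [5, 0, 1, 4, 3, 2]
Added edge 1->0
Recompute Kahn (smallest-id tiebreak):
  initial in-degrees: [2, 1, 3, 1, 3, 0]
  ready (indeg=0): [5]
  pop 5: indeg[0]->1; indeg[1]->0; indeg[2]->2; indeg[4]->2 | ready=[1] | order so far=[5]
  pop 1: indeg[0]->0; indeg[4]->1 | ready=[0] | order so far=[5, 1]
  pop 0: indeg[4]->0 | ready=[4] | order so far=[5, 1, 0]
  pop 4: indeg[2]->1; indeg[3]->0 | ready=[3] | order so far=[5, 1, 0, 4]
  pop 3: indeg[2]->0 | ready=[2] | order so far=[5, 1, 0, 4, 3]
  pop 2: no out-edges | ready=[] | order so far=[5, 1, 0, 4, 3, 2]
New canonical toposort: [5, 1, 0, 4, 3, 2]
Compare positions:
  Node 0: index 1 -> 2 (moved)
  Node 1: index 2 -> 1 (moved)
  Node 2: index 5 -> 5 (same)
  Node 3: index 4 -> 4 (same)
  Node 4: index 3 -> 3 (same)
  Node 5: index 0 -> 0 (same)
Nodes that changed position: 0 1

Answer: 0 1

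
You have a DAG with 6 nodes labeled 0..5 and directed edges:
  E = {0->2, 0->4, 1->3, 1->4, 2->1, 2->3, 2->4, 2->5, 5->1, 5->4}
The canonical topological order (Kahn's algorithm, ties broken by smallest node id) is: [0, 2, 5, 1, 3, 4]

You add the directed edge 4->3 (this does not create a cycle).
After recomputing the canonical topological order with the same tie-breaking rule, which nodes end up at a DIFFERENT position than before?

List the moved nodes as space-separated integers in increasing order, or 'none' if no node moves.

Old toposort: [0, 2, 5, 1, 3, 4]
Added edge 4->3
Recompute Kahn (smallest-id tiebreak):
  initial in-degrees: [0, 2, 1, 3, 4, 1]
  ready (indeg=0): [0]
  pop 0: indeg[2]->0; indeg[4]->3 | ready=[2] | order so far=[0]
  pop 2: indeg[1]->1; indeg[3]->2; indeg[4]->2; indeg[5]->0 | ready=[5] | order so far=[0, 2]
  pop 5: indeg[1]->0; indeg[4]->1 | ready=[1] | order so far=[0, 2, 5]
  pop 1: indeg[3]->1; indeg[4]->0 | ready=[4] | order so far=[0, 2, 5, 1]
  pop 4: indeg[3]->0 | ready=[3] | order so far=[0, 2, 5, 1, 4]
  pop 3: no out-edges | ready=[] | order so far=[0, 2, 5, 1, 4, 3]
New canonical toposort: [0, 2, 5, 1, 4, 3]
Compare positions:
  Node 0: index 0 -> 0 (same)
  Node 1: index 3 -> 3 (same)
  Node 2: index 1 -> 1 (same)
  Node 3: index 4 -> 5 (moved)
  Node 4: index 5 -> 4 (moved)
  Node 5: index 2 -> 2 (same)
Nodes that changed position: 3 4

Answer: 3 4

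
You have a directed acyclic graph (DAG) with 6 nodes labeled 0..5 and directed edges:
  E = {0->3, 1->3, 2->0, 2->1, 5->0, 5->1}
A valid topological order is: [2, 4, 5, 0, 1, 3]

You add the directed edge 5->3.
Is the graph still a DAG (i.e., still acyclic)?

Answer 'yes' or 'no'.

Given toposort: [2, 4, 5, 0, 1, 3]
Position of 5: index 2; position of 3: index 5
New edge 5->3: forward
Forward edge: respects the existing order. Still a DAG, same toposort still valid.
Still a DAG? yes

Answer: yes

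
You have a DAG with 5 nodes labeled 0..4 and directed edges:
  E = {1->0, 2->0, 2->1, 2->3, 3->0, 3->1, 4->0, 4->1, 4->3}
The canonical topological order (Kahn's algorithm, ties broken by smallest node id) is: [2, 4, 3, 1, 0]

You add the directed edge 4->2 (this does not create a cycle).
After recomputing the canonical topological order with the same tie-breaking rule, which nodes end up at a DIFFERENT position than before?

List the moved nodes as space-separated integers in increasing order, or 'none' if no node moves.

Answer: 2 4

Derivation:
Old toposort: [2, 4, 3, 1, 0]
Added edge 4->2
Recompute Kahn (smallest-id tiebreak):
  initial in-degrees: [4, 3, 1, 2, 0]
  ready (indeg=0): [4]
  pop 4: indeg[0]->3; indeg[1]->2; indeg[2]->0; indeg[3]->1 | ready=[2] | order so far=[4]
  pop 2: indeg[0]->2; indeg[1]->1; indeg[3]->0 | ready=[3] | order so far=[4, 2]
  pop 3: indeg[0]->1; indeg[1]->0 | ready=[1] | order so far=[4, 2, 3]
  pop 1: indeg[0]->0 | ready=[0] | order so far=[4, 2, 3, 1]
  pop 0: no out-edges | ready=[] | order so far=[4, 2, 3, 1, 0]
New canonical toposort: [4, 2, 3, 1, 0]
Compare positions:
  Node 0: index 4 -> 4 (same)
  Node 1: index 3 -> 3 (same)
  Node 2: index 0 -> 1 (moved)
  Node 3: index 2 -> 2 (same)
  Node 4: index 1 -> 0 (moved)
Nodes that changed position: 2 4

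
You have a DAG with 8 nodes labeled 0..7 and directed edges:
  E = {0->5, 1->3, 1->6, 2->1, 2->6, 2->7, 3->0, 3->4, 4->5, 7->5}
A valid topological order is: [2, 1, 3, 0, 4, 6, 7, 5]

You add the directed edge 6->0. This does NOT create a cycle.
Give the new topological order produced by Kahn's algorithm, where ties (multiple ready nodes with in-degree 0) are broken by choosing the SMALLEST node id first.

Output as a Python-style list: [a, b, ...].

Old toposort: [2, 1, 3, 0, 4, 6, 7, 5]
Added edge: 6->0
Position of 6 (5) > position of 0 (3). Must reorder: 6 must now come before 0.
Run Kahn's algorithm (break ties by smallest node id):
  initial in-degrees: [2, 1, 0, 1, 1, 3, 2, 1]
  ready (indeg=0): [2]
  pop 2: indeg[1]->0; indeg[6]->1; indeg[7]->0 | ready=[1, 7] | order so far=[2]
  pop 1: indeg[3]->0; indeg[6]->0 | ready=[3, 6, 7] | order so far=[2, 1]
  pop 3: indeg[0]->1; indeg[4]->0 | ready=[4, 6, 7] | order so far=[2, 1, 3]
  pop 4: indeg[5]->2 | ready=[6, 7] | order so far=[2, 1, 3, 4]
  pop 6: indeg[0]->0 | ready=[0, 7] | order so far=[2, 1, 3, 4, 6]
  pop 0: indeg[5]->1 | ready=[7] | order so far=[2, 1, 3, 4, 6, 0]
  pop 7: indeg[5]->0 | ready=[5] | order so far=[2, 1, 3, 4, 6, 0, 7]
  pop 5: no out-edges | ready=[] | order so far=[2, 1, 3, 4, 6, 0, 7, 5]
  Result: [2, 1, 3, 4, 6, 0, 7, 5]

Answer: [2, 1, 3, 4, 6, 0, 7, 5]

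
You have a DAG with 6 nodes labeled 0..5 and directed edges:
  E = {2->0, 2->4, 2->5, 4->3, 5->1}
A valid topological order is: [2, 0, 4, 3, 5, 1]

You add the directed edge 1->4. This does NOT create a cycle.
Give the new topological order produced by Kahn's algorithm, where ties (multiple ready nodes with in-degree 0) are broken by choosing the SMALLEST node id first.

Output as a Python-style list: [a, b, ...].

Answer: [2, 0, 5, 1, 4, 3]

Derivation:
Old toposort: [2, 0, 4, 3, 5, 1]
Added edge: 1->4
Position of 1 (5) > position of 4 (2). Must reorder: 1 must now come before 4.
Run Kahn's algorithm (break ties by smallest node id):
  initial in-degrees: [1, 1, 0, 1, 2, 1]
  ready (indeg=0): [2]
  pop 2: indeg[0]->0; indeg[4]->1; indeg[5]->0 | ready=[0, 5] | order so far=[2]
  pop 0: no out-edges | ready=[5] | order so far=[2, 0]
  pop 5: indeg[1]->0 | ready=[1] | order so far=[2, 0, 5]
  pop 1: indeg[4]->0 | ready=[4] | order so far=[2, 0, 5, 1]
  pop 4: indeg[3]->0 | ready=[3] | order so far=[2, 0, 5, 1, 4]
  pop 3: no out-edges | ready=[] | order so far=[2, 0, 5, 1, 4, 3]
  Result: [2, 0, 5, 1, 4, 3]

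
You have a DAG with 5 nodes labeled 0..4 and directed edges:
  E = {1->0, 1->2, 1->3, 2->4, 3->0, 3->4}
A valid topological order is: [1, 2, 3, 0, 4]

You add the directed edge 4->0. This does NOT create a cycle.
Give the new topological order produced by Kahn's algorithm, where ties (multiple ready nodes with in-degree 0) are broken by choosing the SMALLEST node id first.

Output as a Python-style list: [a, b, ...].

Answer: [1, 2, 3, 4, 0]

Derivation:
Old toposort: [1, 2, 3, 0, 4]
Added edge: 4->0
Position of 4 (4) > position of 0 (3). Must reorder: 4 must now come before 0.
Run Kahn's algorithm (break ties by smallest node id):
  initial in-degrees: [3, 0, 1, 1, 2]
  ready (indeg=0): [1]
  pop 1: indeg[0]->2; indeg[2]->0; indeg[3]->0 | ready=[2, 3] | order so far=[1]
  pop 2: indeg[4]->1 | ready=[3] | order so far=[1, 2]
  pop 3: indeg[0]->1; indeg[4]->0 | ready=[4] | order so far=[1, 2, 3]
  pop 4: indeg[0]->0 | ready=[0] | order so far=[1, 2, 3, 4]
  pop 0: no out-edges | ready=[] | order so far=[1, 2, 3, 4, 0]
  Result: [1, 2, 3, 4, 0]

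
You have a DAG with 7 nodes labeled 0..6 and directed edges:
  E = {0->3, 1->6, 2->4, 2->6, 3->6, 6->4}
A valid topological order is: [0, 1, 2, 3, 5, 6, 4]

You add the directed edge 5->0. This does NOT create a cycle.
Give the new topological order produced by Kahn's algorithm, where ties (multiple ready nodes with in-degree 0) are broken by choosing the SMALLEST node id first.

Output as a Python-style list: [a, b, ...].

Answer: [1, 2, 5, 0, 3, 6, 4]

Derivation:
Old toposort: [0, 1, 2, 3, 5, 6, 4]
Added edge: 5->0
Position of 5 (4) > position of 0 (0). Must reorder: 5 must now come before 0.
Run Kahn's algorithm (break ties by smallest node id):
  initial in-degrees: [1, 0, 0, 1, 2, 0, 3]
  ready (indeg=0): [1, 2, 5]
  pop 1: indeg[6]->2 | ready=[2, 5] | order so far=[1]
  pop 2: indeg[4]->1; indeg[6]->1 | ready=[5] | order so far=[1, 2]
  pop 5: indeg[0]->0 | ready=[0] | order so far=[1, 2, 5]
  pop 0: indeg[3]->0 | ready=[3] | order so far=[1, 2, 5, 0]
  pop 3: indeg[6]->0 | ready=[6] | order so far=[1, 2, 5, 0, 3]
  pop 6: indeg[4]->0 | ready=[4] | order so far=[1, 2, 5, 0, 3, 6]
  pop 4: no out-edges | ready=[] | order so far=[1, 2, 5, 0, 3, 6, 4]
  Result: [1, 2, 5, 0, 3, 6, 4]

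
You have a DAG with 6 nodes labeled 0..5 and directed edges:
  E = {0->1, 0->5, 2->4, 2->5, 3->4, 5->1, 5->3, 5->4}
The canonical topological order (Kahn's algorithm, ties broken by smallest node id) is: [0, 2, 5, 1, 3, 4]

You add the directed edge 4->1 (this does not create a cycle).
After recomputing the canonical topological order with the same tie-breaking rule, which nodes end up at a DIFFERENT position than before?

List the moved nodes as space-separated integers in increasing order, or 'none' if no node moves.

Answer: 1 3 4

Derivation:
Old toposort: [0, 2, 5, 1, 3, 4]
Added edge 4->1
Recompute Kahn (smallest-id tiebreak):
  initial in-degrees: [0, 3, 0, 1, 3, 2]
  ready (indeg=0): [0, 2]
  pop 0: indeg[1]->2; indeg[5]->1 | ready=[2] | order so far=[0]
  pop 2: indeg[4]->2; indeg[5]->0 | ready=[5] | order so far=[0, 2]
  pop 5: indeg[1]->1; indeg[3]->0; indeg[4]->1 | ready=[3] | order so far=[0, 2, 5]
  pop 3: indeg[4]->0 | ready=[4] | order so far=[0, 2, 5, 3]
  pop 4: indeg[1]->0 | ready=[1] | order so far=[0, 2, 5, 3, 4]
  pop 1: no out-edges | ready=[] | order so far=[0, 2, 5, 3, 4, 1]
New canonical toposort: [0, 2, 5, 3, 4, 1]
Compare positions:
  Node 0: index 0 -> 0 (same)
  Node 1: index 3 -> 5 (moved)
  Node 2: index 1 -> 1 (same)
  Node 3: index 4 -> 3 (moved)
  Node 4: index 5 -> 4 (moved)
  Node 5: index 2 -> 2 (same)
Nodes that changed position: 1 3 4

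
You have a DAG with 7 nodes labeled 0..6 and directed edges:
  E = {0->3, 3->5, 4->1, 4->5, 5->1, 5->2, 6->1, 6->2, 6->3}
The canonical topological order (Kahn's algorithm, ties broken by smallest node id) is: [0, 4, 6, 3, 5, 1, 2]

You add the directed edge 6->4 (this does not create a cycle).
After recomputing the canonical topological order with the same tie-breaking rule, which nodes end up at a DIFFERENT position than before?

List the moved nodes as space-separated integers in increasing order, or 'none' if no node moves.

Answer: 3 4 6

Derivation:
Old toposort: [0, 4, 6, 3, 5, 1, 2]
Added edge 6->4
Recompute Kahn (smallest-id tiebreak):
  initial in-degrees: [0, 3, 2, 2, 1, 2, 0]
  ready (indeg=0): [0, 6]
  pop 0: indeg[3]->1 | ready=[6] | order so far=[0]
  pop 6: indeg[1]->2; indeg[2]->1; indeg[3]->0; indeg[4]->0 | ready=[3, 4] | order so far=[0, 6]
  pop 3: indeg[5]->1 | ready=[4] | order so far=[0, 6, 3]
  pop 4: indeg[1]->1; indeg[5]->0 | ready=[5] | order so far=[0, 6, 3, 4]
  pop 5: indeg[1]->0; indeg[2]->0 | ready=[1, 2] | order so far=[0, 6, 3, 4, 5]
  pop 1: no out-edges | ready=[2] | order so far=[0, 6, 3, 4, 5, 1]
  pop 2: no out-edges | ready=[] | order so far=[0, 6, 3, 4, 5, 1, 2]
New canonical toposort: [0, 6, 3, 4, 5, 1, 2]
Compare positions:
  Node 0: index 0 -> 0 (same)
  Node 1: index 5 -> 5 (same)
  Node 2: index 6 -> 6 (same)
  Node 3: index 3 -> 2 (moved)
  Node 4: index 1 -> 3 (moved)
  Node 5: index 4 -> 4 (same)
  Node 6: index 2 -> 1 (moved)
Nodes that changed position: 3 4 6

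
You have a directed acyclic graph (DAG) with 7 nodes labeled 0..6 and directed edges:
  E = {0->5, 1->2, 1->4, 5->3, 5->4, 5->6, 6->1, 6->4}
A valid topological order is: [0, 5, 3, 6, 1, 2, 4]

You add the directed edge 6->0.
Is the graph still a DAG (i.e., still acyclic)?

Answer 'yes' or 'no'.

Given toposort: [0, 5, 3, 6, 1, 2, 4]
Position of 6: index 3; position of 0: index 0
New edge 6->0: backward (u after v in old order)
Backward edge: old toposort is now invalid. Check if this creates a cycle.
Does 0 already reach 6? Reachable from 0: [0, 1, 2, 3, 4, 5, 6]. YES -> cycle!
Still a DAG? no

Answer: no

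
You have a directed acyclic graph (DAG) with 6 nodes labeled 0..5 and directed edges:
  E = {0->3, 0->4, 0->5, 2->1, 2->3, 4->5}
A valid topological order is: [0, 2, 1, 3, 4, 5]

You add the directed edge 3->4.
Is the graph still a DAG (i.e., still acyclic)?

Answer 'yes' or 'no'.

Given toposort: [0, 2, 1, 3, 4, 5]
Position of 3: index 3; position of 4: index 4
New edge 3->4: forward
Forward edge: respects the existing order. Still a DAG, same toposort still valid.
Still a DAG? yes

Answer: yes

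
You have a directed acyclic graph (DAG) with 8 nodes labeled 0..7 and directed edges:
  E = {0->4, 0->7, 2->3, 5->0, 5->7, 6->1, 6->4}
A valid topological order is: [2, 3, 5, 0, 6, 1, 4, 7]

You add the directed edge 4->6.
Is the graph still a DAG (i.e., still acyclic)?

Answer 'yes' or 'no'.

Answer: no

Derivation:
Given toposort: [2, 3, 5, 0, 6, 1, 4, 7]
Position of 4: index 6; position of 6: index 4
New edge 4->6: backward (u after v in old order)
Backward edge: old toposort is now invalid. Check if this creates a cycle.
Does 6 already reach 4? Reachable from 6: [1, 4, 6]. YES -> cycle!
Still a DAG? no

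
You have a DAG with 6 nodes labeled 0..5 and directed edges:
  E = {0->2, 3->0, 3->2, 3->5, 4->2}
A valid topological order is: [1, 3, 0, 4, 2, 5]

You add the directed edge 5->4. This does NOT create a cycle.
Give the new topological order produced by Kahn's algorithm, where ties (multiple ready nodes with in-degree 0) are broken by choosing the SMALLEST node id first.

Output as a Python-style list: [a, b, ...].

Answer: [1, 3, 0, 5, 4, 2]

Derivation:
Old toposort: [1, 3, 0, 4, 2, 5]
Added edge: 5->4
Position of 5 (5) > position of 4 (3). Must reorder: 5 must now come before 4.
Run Kahn's algorithm (break ties by smallest node id):
  initial in-degrees: [1, 0, 3, 0, 1, 1]
  ready (indeg=0): [1, 3]
  pop 1: no out-edges | ready=[3] | order so far=[1]
  pop 3: indeg[0]->0; indeg[2]->2; indeg[5]->0 | ready=[0, 5] | order so far=[1, 3]
  pop 0: indeg[2]->1 | ready=[5] | order so far=[1, 3, 0]
  pop 5: indeg[4]->0 | ready=[4] | order so far=[1, 3, 0, 5]
  pop 4: indeg[2]->0 | ready=[2] | order so far=[1, 3, 0, 5, 4]
  pop 2: no out-edges | ready=[] | order so far=[1, 3, 0, 5, 4, 2]
  Result: [1, 3, 0, 5, 4, 2]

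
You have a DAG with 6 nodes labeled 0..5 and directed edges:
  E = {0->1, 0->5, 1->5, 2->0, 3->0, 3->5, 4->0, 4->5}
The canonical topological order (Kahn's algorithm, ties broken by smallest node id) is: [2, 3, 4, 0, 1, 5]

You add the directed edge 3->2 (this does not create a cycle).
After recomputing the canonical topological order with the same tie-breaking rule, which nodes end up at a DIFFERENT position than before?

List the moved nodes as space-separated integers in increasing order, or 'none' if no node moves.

Old toposort: [2, 3, 4, 0, 1, 5]
Added edge 3->2
Recompute Kahn (smallest-id tiebreak):
  initial in-degrees: [3, 1, 1, 0, 0, 4]
  ready (indeg=0): [3, 4]
  pop 3: indeg[0]->2; indeg[2]->0; indeg[5]->3 | ready=[2, 4] | order so far=[3]
  pop 2: indeg[0]->1 | ready=[4] | order so far=[3, 2]
  pop 4: indeg[0]->0; indeg[5]->2 | ready=[0] | order so far=[3, 2, 4]
  pop 0: indeg[1]->0; indeg[5]->1 | ready=[1] | order so far=[3, 2, 4, 0]
  pop 1: indeg[5]->0 | ready=[5] | order so far=[3, 2, 4, 0, 1]
  pop 5: no out-edges | ready=[] | order so far=[3, 2, 4, 0, 1, 5]
New canonical toposort: [3, 2, 4, 0, 1, 5]
Compare positions:
  Node 0: index 3 -> 3 (same)
  Node 1: index 4 -> 4 (same)
  Node 2: index 0 -> 1 (moved)
  Node 3: index 1 -> 0 (moved)
  Node 4: index 2 -> 2 (same)
  Node 5: index 5 -> 5 (same)
Nodes that changed position: 2 3

Answer: 2 3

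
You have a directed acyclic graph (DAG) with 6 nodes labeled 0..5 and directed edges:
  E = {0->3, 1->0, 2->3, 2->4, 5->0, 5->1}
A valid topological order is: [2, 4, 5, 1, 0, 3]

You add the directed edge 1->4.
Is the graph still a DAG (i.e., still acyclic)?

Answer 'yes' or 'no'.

Answer: yes

Derivation:
Given toposort: [2, 4, 5, 1, 0, 3]
Position of 1: index 3; position of 4: index 1
New edge 1->4: backward (u after v in old order)
Backward edge: old toposort is now invalid. Check if this creates a cycle.
Does 4 already reach 1? Reachable from 4: [4]. NO -> still a DAG (reorder needed).
Still a DAG? yes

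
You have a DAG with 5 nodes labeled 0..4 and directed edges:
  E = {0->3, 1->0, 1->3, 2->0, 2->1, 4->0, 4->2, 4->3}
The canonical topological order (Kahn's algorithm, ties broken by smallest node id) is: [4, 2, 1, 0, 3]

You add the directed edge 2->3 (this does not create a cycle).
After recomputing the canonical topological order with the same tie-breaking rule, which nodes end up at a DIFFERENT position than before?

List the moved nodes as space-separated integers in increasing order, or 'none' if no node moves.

Answer: none

Derivation:
Old toposort: [4, 2, 1, 0, 3]
Added edge 2->3
Recompute Kahn (smallest-id tiebreak):
  initial in-degrees: [3, 1, 1, 4, 0]
  ready (indeg=0): [4]
  pop 4: indeg[0]->2; indeg[2]->0; indeg[3]->3 | ready=[2] | order so far=[4]
  pop 2: indeg[0]->1; indeg[1]->0; indeg[3]->2 | ready=[1] | order so far=[4, 2]
  pop 1: indeg[0]->0; indeg[3]->1 | ready=[0] | order so far=[4, 2, 1]
  pop 0: indeg[3]->0 | ready=[3] | order so far=[4, 2, 1, 0]
  pop 3: no out-edges | ready=[] | order so far=[4, 2, 1, 0, 3]
New canonical toposort: [4, 2, 1, 0, 3]
Compare positions:
  Node 0: index 3 -> 3 (same)
  Node 1: index 2 -> 2 (same)
  Node 2: index 1 -> 1 (same)
  Node 3: index 4 -> 4 (same)
  Node 4: index 0 -> 0 (same)
Nodes that changed position: none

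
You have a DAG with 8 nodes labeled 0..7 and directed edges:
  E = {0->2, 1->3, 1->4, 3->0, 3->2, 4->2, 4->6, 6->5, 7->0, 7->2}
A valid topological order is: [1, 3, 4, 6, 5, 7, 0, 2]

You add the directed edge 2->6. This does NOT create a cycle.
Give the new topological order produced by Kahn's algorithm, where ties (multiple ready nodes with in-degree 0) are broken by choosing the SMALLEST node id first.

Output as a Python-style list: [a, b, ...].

Old toposort: [1, 3, 4, 6, 5, 7, 0, 2]
Added edge: 2->6
Position of 2 (7) > position of 6 (3). Must reorder: 2 must now come before 6.
Run Kahn's algorithm (break ties by smallest node id):
  initial in-degrees: [2, 0, 4, 1, 1, 1, 2, 0]
  ready (indeg=0): [1, 7]
  pop 1: indeg[3]->0; indeg[4]->0 | ready=[3, 4, 7] | order so far=[1]
  pop 3: indeg[0]->1; indeg[2]->3 | ready=[4, 7] | order so far=[1, 3]
  pop 4: indeg[2]->2; indeg[6]->1 | ready=[7] | order so far=[1, 3, 4]
  pop 7: indeg[0]->0; indeg[2]->1 | ready=[0] | order so far=[1, 3, 4, 7]
  pop 0: indeg[2]->0 | ready=[2] | order so far=[1, 3, 4, 7, 0]
  pop 2: indeg[6]->0 | ready=[6] | order so far=[1, 3, 4, 7, 0, 2]
  pop 6: indeg[5]->0 | ready=[5] | order so far=[1, 3, 4, 7, 0, 2, 6]
  pop 5: no out-edges | ready=[] | order so far=[1, 3, 4, 7, 0, 2, 6, 5]
  Result: [1, 3, 4, 7, 0, 2, 6, 5]

Answer: [1, 3, 4, 7, 0, 2, 6, 5]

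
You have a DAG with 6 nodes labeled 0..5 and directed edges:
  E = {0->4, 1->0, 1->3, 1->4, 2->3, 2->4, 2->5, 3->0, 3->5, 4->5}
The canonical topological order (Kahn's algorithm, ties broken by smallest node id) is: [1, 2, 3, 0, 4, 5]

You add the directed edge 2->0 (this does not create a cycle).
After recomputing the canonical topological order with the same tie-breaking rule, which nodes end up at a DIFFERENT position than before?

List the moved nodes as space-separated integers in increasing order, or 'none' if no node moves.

Old toposort: [1, 2, 3, 0, 4, 5]
Added edge 2->0
Recompute Kahn (smallest-id tiebreak):
  initial in-degrees: [3, 0, 0, 2, 3, 3]
  ready (indeg=0): [1, 2]
  pop 1: indeg[0]->2; indeg[3]->1; indeg[4]->2 | ready=[2] | order so far=[1]
  pop 2: indeg[0]->1; indeg[3]->0; indeg[4]->1; indeg[5]->2 | ready=[3] | order so far=[1, 2]
  pop 3: indeg[0]->0; indeg[5]->1 | ready=[0] | order so far=[1, 2, 3]
  pop 0: indeg[4]->0 | ready=[4] | order so far=[1, 2, 3, 0]
  pop 4: indeg[5]->0 | ready=[5] | order so far=[1, 2, 3, 0, 4]
  pop 5: no out-edges | ready=[] | order so far=[1, 2, 3, 0, 4, 5]
New canonical toposort: [1, 2, 3, 0, 4, 5]
Compare positions:
  Node 0: index 3 -> 3 (same)
  Node 1: index 0 -> 0 (same)
  Node 2: index 1 -> 1 (same)
  Node 3: index 2 -> 2 (same)
  Node 4: index 4 -> 4 (same)
  Node 5: index 5 -> 5 (same)
Nodes that changed position: none

Answer: none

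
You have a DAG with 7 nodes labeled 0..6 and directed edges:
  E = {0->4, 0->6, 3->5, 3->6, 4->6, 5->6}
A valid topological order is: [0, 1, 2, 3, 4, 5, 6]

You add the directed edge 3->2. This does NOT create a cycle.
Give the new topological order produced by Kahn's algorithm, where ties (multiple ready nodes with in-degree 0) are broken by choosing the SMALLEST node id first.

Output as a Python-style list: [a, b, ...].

Answer: [0, 1, 3, 2, 4, 5, 6]

Derivation:
Old toposort: [0, 1, 2, 3, 4, 5, 6]
Added edge: 3->2
Position of 3 (3) > position of 2 (2). Must reorder: 3 must now come before 2.
Run Kahn's algorithm (break ties by smallest node id):
  initial in-degrees: [0, 0, 1, 0, 1, 1, 4]
  ready (indeg=0): [0, 1, 3]
  pop 0: indeg[4]->0; indeg[6]->3 | ready=[1, 3, 4] | order so far=[0]
  pop 1: no out-edges | ready=[3, 4] | order so far=[0, 1]
  pop 3: indeg[2]->0; indeg[5]->0; indeg[6]->2 | ready=[2, 4, 5] | order so far=[0, 1, 3]
  pop 2: no out-edges | ready=[4, 5] | order so far=[0, 1, 3, 2]
  pop 4: indeg[6]->1 | ready=[5] | order so far=[0, 1, 3, 2, 4]
  pop 5: indeg[6]->0 | ready=[6] | order so far=[0, 1, 3, 2, 4, 5]
  pop 6: no out-edges | ready=[] | order so far=[0, 1, 3, 2, 4, 5, 6]
  Result: [0, 1, 3, 2, 4, 5, 6]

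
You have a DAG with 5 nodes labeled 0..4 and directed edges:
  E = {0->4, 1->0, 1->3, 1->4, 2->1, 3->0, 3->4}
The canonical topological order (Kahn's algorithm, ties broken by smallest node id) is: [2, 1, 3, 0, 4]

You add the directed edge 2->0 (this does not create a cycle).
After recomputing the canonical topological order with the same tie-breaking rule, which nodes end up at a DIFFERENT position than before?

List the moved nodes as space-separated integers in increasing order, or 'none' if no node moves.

Old toposort: [2, 1, 3, 0, 4]
Added edge 2->0
Recompute Kahn (smallest-id tiebreak):
  initial in-degrees: [3, 1, 0, 1, 3]
  ready (indeg=0): [2]
  pop 2: indeg[0]->2; indeg[1]->0 | ready=[1] | order so far=[2]
  pop 1: indeg[0]->1; indeg[3]->0; indeg[4]->2 | ready=[3] | order so far=[2, 1]
  pop 3: indeg[0]->0; indeg[4]->1 | ready=[0] | order so far=[2, 1, 3]
  pop 0: indeg[4]->0 | ready=[4] | order so far=[2, 1, 3, 0]
  pop 4: no out-edges | ready=[] | order so far=[2, 1, 3, 0, 4]
New canonical toposort: [2, 1, 3, 0, 4]
Compare positions:
  Node 0: index 3 -> 3 (same)
  Node 1: index 1 -> 1 (same)
  Node 2: index 0 -> 0 (same)
  Node 3: index 2 -> 2 (same)
  Node 4: index 4 -> 4 (same)
Nodes that changed position: none

Answer: none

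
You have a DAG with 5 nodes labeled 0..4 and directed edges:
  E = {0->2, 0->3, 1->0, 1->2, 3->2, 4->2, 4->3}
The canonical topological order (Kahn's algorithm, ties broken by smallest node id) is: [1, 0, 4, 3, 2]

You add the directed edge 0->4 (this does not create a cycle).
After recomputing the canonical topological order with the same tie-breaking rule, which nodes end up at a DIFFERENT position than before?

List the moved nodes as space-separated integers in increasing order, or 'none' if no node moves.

Answer: none

Derivation:
Old toposort: [1, 0, 4, 3, 2]
Added edge 0->4
Recompute Kahn (smallest-id tiebreak):
  initial in-degrees: [1, 0, 4, 2, 1]
  ready (indeg=0): [1]
  pop 1: indeg[0]->0; indeg[2]->3 | ready=[0] | order so far=[1]
  pop 0: indeg[2]->2; indeg[3]->1; indeg[4]->0 | ready=[4] | order so far=[1, 0]
  pop 4: indeg[2]->1; indeg[3]->0 | ready=[3] | order so far=[1, 0, 4]
  pop 3: indeg[2]->0 | ready=[2] | order so far=[1, 0, 4, 3]
  pop 2: no out-edges | ready=[] | order so far=[1, 0, 4, 3, 2]
New canonical toposort: [1, 0, 4, 3, 2]
Compare positions:
  Node 0: index 1 -> 1 (same)
  Node 1: index 0 -> 0 (same)
  Node 2: index 4 -> 4 (same)
  Node 3: index 3 -> 3 (same)
  Node 4: index 2 -> 2 (same)
Nodes that changed position: none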